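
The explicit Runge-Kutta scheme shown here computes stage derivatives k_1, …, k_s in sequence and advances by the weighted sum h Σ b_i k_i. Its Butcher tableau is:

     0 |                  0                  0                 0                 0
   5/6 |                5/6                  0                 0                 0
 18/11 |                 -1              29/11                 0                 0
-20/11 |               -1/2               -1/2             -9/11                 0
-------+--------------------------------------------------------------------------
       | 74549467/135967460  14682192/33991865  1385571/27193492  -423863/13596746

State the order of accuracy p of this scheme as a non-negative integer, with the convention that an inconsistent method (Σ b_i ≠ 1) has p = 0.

b = (74549467/135967460, 14682192/33991865, 1385571/27193492, -423863/13596746)
c = (0, 5/6, 18/11, -20/11)
Ac = (0, 0, 145/66, -2549/1452)
Σ b_i: 74549467/135967460·1 + 14682192/33991865·1 + 1385571/27193492·1 + (-423863/13596746)·1 = 1 ✓
b·c: 14682192/33991865·5/6 + 1385571/27193492·18/11 + (-423863/13596746)·(-20/11) = 1/2 ✓
b·c²: 14682192/33991865·25/36 + 1385571/27193492·324/121 + (-423863/13596746)·400/121 = 1/3 ✓
b·Ac: 1385571/27193492·145/66 + (-423863/13596746)·(-2549/1452) = 1/6 ✓
b·c³: 14682192/33991865·125/216 + 1385571/27193492·5832/1331 + (-423863/13596746)·(-8000/1331) = 444601472/673038927 ≠ 1/4 ⇒ order 3.
b·(c∘Ac): 1385571/27193492·435/121 + (-423863/13596746)·12745/3993 = 75087635/897385236 ≠ 1/8
b·Ac²: 1385571/27193492·725/396 + (-423863/13596746)·(-243227/95832) = 464140789/2692155708 ≠ 1/12
b·A²c: (-423863/13596746)·(-435/242) = 1523805/27193492 ≠ 1/24

3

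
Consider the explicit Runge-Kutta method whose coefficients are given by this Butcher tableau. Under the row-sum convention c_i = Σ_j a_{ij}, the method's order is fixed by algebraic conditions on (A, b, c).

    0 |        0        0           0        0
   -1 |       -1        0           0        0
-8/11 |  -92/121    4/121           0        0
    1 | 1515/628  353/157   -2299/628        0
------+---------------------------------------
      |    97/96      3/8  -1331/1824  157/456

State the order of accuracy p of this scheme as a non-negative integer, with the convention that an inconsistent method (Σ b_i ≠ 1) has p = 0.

4

b = (97/96, 3/8, -1331/1824, 157/456)
c = (0, -1, -8/11, 1)
Ac = (0, 0, -4/121, 65/157)
Σ b_i: 97/96·1 + 3/8·1 + (-1331/1824)·1 + 157/456·1 = 1 ✓
b·c: 3/8·(-1) + (-1331/1824)·(-8/11) + 157/456·1 = 1/2 ✓
b·c²: 3/8·1 + (-1331/1824)·64/121 + 157/456·1 = 1/3 ✓
b·Ac: (-1331/1824)·(-4/121) + 157/456·65/157 = 1/6 ✓
b·c³: 3/8·(-1) + (-1331/1824)·(-512/1331) + 157/456·1 = 1/4 ✓
b·(c∘Ac): (-1331/1824)·32/1331 + 157/456·65/157 = 1/8 ✓
b·Ac²: (-1331/1824)·4/121 + 157/456·49/157 = 1/12 ✓
b·A²c: 157/456·19/157 = 1/24 ✓; 4 stages ⇒ order 4.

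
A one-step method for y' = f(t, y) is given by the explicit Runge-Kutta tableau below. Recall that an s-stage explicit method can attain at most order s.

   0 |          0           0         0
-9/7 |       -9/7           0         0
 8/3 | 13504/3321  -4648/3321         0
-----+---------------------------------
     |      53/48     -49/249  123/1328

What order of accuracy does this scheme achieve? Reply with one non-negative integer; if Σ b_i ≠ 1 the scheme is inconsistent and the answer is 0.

3

b = (53/48, -49/249, 123/1328)
c = (0, -9/7, 8/3)
Ac = (0, 0, 664/369)
Σ b_i: 53/48·1 + (-49/249)·1 + 123/1328·1 = 1 ✓
b·c: (-49/249)·(-9/7) + 123/1328·8/3 = 1/2 ✓
b·c²: (-49/249)·81/49 + 123/1328·64/9 = 1/3 ✓
b·Ac: 123/1328·664/369 = 1/6 ✓; 3 stages ⇒ order 3.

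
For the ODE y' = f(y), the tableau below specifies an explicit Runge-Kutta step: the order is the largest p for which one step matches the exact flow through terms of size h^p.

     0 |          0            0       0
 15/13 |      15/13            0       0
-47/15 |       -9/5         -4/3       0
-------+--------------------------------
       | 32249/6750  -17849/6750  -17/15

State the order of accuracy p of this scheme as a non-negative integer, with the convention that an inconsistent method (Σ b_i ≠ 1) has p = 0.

b = (32249/6750, -17849/6750, -17/15)
c = (0, 15/13, -47/15)
Ac = (0, 0, -20/13)
Σ b_i: 32249/6750·1 + (-17849/6750)·1 + (-17/15)·1 = 1 ✓
b·c: (-17849/6750)·15/13 + (-17/15)·(-47/15) = 1/2 ✓
b·c²: (-17849/6750)·225/169 + (-17/15)·2209/225 = -1285303/87750 ≠ 1/3 ⇒ order 2.
b·Ac: (-17/15)·(-20/13) = 68/39 ≠ 1/6

2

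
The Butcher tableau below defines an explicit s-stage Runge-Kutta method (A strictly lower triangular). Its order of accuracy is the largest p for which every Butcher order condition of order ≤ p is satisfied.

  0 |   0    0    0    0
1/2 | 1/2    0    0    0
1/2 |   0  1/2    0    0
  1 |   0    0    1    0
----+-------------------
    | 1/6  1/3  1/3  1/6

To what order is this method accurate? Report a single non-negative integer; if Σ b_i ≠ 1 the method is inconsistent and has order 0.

4

b = (1/6, 1/3, 1/3, 1/6)
c = (0, 1/2, 1/2, 1)
Ac = (0, 0, 1/4, 1/2)
Σ b_i: 1/6·1 + 1/3·1 + 1/3·1 + 1/6·1 = 1 ✓
b·c: 1/3·1/2 + 1/3·1/2 + 1/6·1 = 1/2 ✓
b·c²: 1/3·1/4 + 1/3·1/4 + 1/6·1 = 1/3 ✓
b·Ac: 1/3·1/4 + 1/6·1/2 = 1/6 ✓
b·c³: 1/3·1/8 + 1/3·1/8 + 1/6·1 = 1/4 ✓
b·(c∘Ac): 1/3·1/8 + 1/6·1/2 = 1/8 ✓
b·Ac²: 1/3·1/8 + 1/6·1/4 = 1/12 ✓
b·A²c: 1/6·1/4 = 1/24 ✓; 4 stages ⇒ order 4.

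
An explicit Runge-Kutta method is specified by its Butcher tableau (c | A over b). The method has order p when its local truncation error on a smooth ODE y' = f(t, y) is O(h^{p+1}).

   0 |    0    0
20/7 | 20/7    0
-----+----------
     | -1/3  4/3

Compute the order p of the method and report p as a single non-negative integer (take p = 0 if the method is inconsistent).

1

b = (-1/3, 4/3)
c = (0, 20/7)
Σ b_i: (-1/3)·1 + 4/3·1 = 1 ✓
b·c: 4/3·20/7 = 80/21 ≠ 1/2 ⇒ order 1.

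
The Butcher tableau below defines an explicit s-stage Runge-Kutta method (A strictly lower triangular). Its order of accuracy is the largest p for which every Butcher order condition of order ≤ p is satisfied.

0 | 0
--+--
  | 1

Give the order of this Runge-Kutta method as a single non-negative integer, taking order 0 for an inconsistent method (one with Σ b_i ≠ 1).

b = (1)
c = (0)
Σ b_i: 1·1 = 1 ✓; 1 stage ⇒ order 1.

1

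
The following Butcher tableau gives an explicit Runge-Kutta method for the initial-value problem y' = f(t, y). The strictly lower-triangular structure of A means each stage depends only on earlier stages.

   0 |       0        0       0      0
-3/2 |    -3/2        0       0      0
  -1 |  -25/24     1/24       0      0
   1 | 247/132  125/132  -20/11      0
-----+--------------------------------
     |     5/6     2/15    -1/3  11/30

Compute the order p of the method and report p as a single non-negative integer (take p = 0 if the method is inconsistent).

4

b = (5/6, 2/15, -1/3, 11/30)
c = (0, -3/2, -1, 1)
Ac = (0, 0, -1/16, 35/88)
Σ b_i: 5/6·1 + 2/15·1 + (-1/3)·1 + 11/30·1 = 1 ✓
b·c: 2/15·(-3/2) + (-1/3)·(-1) + 11/30·1 = 1/2 ✓
b·c²: 2/15·9/4 + (-1/3)·1 + 11/30·1 = 1/3 ✓
b·Ac: (-1/3)·(-1/16) + 11/30·35/88 = 1/6 ✓
b·c³: 2/15·(-27/8) + (-1/3)·(-1) + 11/30·1 = 1/4 ✓
b·(c∘Ac): (-1/3)·1/16 + 11/30·35/88 = 1/8 ✓
b·Ac²: (-1/3)·3/32 + 11/30·5/16 = 1/12 ✓
b·A²c: 11/30·5/44 = 1/24 ✓; 4 stages ⇒ order 4.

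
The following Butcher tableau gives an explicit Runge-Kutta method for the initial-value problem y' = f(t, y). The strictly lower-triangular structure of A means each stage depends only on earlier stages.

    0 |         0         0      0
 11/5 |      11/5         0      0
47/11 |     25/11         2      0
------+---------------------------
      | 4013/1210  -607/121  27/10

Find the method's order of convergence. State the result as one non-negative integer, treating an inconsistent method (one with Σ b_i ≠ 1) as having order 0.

b = (4013/1210, -607/121, 27/10)
c = (0, 11/5, 47/11)
Ac = (0, 0, 22/5)
Σ b_i: 4013/1210·1 + (-607/121)·1 + 27/10·1 = 1 ✓
b·c: (-607/121)·11/5 + 27/10·47/11 = 1/2 ✓
b·c²: (-607/121)·121/25 + 27/10·2209/121 = 151321/6050 ≠ 1/3 ⇒ order 2.
b·Ac: 27/10·22/5 = 297/25 ≠ 1/6

2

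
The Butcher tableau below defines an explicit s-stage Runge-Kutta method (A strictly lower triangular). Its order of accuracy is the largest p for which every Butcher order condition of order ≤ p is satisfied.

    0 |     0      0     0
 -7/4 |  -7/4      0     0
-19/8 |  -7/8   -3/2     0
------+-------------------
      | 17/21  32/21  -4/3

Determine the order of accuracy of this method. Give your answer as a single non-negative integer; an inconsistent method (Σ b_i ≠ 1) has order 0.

b = (17/21, 32/21, -4/3)
c = (0, -7/4, -19/8)
Ac = (0, 0, 21/8)
Σ b_i: 17/21·1 + 32/21·1 + (-4/3)·1 = 1 ✓
b·c: 32/21·(-7/4) + (-4/3)·(-19/8) = 1/2 ✓
b·c²: 32/21·49/16 + (-4/3)·361/64 = -137/48 ≠ 1/3 ⇒ order 2.
b·Ac: (-4/3)·21/8 = -7/2 ≠ 1/6

2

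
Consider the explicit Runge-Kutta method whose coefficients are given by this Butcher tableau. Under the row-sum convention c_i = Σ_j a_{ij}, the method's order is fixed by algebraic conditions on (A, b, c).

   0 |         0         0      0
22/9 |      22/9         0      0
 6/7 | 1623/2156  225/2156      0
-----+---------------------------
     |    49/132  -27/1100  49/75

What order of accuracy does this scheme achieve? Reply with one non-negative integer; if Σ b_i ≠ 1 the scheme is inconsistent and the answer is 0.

b = (49/132, -27/1100, 49/75)
c = (0, 22/9, 6/7)
Ac = (0, 0, 25/98)
Σ b_i: 49/132·1 + (-27/1100)·1 + 49/75·1 = 1 ✓
b·c: (-27/1100)·22/9 + 49/75·6/7 = 1/2 ✓
b·c²: (-27/1100)·484/81 + 49/75·36/49 = 1/3 ✓
b·Ac: 49/75·25/98 = 1/6 ✓; 3 stages ⇒ order 3.

3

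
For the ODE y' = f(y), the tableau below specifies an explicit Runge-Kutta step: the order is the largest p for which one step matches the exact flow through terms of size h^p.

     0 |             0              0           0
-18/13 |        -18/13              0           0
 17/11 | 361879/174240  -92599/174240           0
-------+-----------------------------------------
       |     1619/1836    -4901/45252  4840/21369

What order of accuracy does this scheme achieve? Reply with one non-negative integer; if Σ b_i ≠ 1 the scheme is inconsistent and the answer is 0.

b = (1619/1836, -4901/45252, 4840/21369)
c = (0, -18/13, 17/11)
Ac = (0, 0, 7123/9680)
Σ b_i: 1619/1836·1 + (-4901/45252)·1 + 4840/21369·1 = 1 ✓
b·c: (-4901/45252)·(-18/13) + 4840/21369·17/11 = 1/2 ✓
b·c²: (-4901/45252)·324/169 + 4840/21369·289/121 = 1/3 ✓
b·Ac: 4840/21369·7123/9680 = 1/6 ✓; 3 stages ⇒ order 3.

3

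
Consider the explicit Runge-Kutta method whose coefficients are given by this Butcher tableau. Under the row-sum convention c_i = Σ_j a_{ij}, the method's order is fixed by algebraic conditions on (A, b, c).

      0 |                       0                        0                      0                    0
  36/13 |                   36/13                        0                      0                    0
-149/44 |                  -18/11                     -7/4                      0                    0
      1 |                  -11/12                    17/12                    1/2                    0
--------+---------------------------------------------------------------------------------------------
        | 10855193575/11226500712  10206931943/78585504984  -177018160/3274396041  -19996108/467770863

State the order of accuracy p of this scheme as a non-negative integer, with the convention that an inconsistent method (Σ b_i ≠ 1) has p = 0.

b = (10855193575/11226500712, 10206931943/78585504984, -177018160/3274396041, -19996108/467770863)
c = (0, 36/13, -149/44, 1)
Ac = (0, 0, -63/13, 2551/1144)
Σ b_i: 10855193575/11226500712·1 + 10206931943/78585504984·1 + (-177018160/3274396041)·1 + (-19996108/467770863)·1 = 1 ✓
b·c: 10206931943/78585504984·36/13 + (-177018160/3274396041)·(-149/44) + (-19996108/467770863)·1 = 1/2 ✓
b·c²: 10206931943/78585504984·1296/169 + (-177018160/3274396041)·22201/1936 + (-19996108/467770863)·1 = 1/3 ✓
b·Ac: (-177018160/3274396041)·(-63/13) + (-19996108/467770863)·2551/1144 = 1/6 ✓
b·c³: 10206931943/78585504984·46656/2197 + (-177018160/3274396041)·(-3307949/85184) + (-19996108/467770863)·1 = 429427713255/89188311212 ≠ 1/4 ⇒ order 3.
b·(c∘Ac): (-177018160/3274396041)·9387/572 + (-19996108/467770863)·2551/1144 = -11949381287/12162042438 ≠ 1/8
b·Ac²: (-177018160/3274396041)·(-2268/169) + (-19996108/467770863)·10860961/654368 = 1223099173/76447123896 ≠ 1/12
b·A²c: (-19996108/467770863)·(-63/26) = 29994162/289572439 ≠ 1/24

3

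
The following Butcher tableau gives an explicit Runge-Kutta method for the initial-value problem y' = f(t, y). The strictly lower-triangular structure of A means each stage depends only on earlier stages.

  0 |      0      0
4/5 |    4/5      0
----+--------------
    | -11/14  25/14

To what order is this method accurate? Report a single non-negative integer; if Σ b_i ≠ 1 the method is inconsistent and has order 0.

1

b = (-11/14, 25/14)
c = (0, 4/5)
Σ b_i: (-11/14)·1 + 25/14·1 = 1 ✓
b·c: 25/14·4/5 = 10/7 ≠ 1/2 ⇒ order 1.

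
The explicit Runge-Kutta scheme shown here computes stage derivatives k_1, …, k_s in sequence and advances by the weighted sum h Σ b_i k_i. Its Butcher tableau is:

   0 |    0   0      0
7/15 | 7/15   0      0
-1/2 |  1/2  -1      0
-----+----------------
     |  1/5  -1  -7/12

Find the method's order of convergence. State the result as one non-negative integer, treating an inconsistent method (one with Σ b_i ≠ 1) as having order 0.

b = (1/5, -1, -7/12)
c = (0, 7/15, -1/2)
Ac = (0, 0, -7/15)
Σ b_i: 1/5·1 + (-1)·1 + (-7/12)·1 = -83/60 ≠ 1 ⇒ order 0.

0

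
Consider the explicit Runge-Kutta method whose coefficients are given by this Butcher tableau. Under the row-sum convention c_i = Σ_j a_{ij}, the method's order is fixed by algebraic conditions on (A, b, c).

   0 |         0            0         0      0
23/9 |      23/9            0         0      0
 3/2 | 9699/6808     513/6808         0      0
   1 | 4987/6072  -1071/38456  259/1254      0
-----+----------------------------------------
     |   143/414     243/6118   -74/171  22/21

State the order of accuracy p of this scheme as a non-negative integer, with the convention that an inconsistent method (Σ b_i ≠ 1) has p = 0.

4

b = (143/414, 243/6118, -74/171, 22/21)
c = (0, 23/9, 3/2, 1)
Ac = (0, 0, 57/296, 21/88)
Σ b_i: 143/414·1 + 243/6118·1 + (-74/171)·1 + 22/21·1 = 1 ✓
b·c: 243/6118·23/9 + (-74/171)·3/2 + 22/21·1 = 1/2 ✓
b·c²: 243/6118·529/81 + (-74/171)·9/4 + 22/21·1 = 1/3 ✓
b·Ac: (-74/171)·57/296 + 22/21·21/88 = 1/6 ✓
b·c³: 243/6118·12167/729 + (-74/171)·27/8 + 22/21·1 = 1/4 ✓
b·(c∘Ac): (-74/171)·171/592 + 22/21·21/88 = 1/8 ✓
b·Ac²: (-74/171)·437/888 + 22/21·28/99 = 1/12 ✓
b·A²c: 22/21·7/176 = 1/24 ✓; 4 stages ⇒ order 4.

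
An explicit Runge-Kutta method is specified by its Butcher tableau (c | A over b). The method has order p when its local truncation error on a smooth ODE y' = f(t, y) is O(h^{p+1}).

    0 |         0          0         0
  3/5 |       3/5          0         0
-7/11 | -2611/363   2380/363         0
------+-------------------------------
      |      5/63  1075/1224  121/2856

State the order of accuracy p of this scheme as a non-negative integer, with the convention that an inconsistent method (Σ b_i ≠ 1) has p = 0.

b = (5/63, 1075/1224, 121/2856)
c = (0, 3/5, -7/11)
Ac = (0, 0, 476/121)
Σ b_i: 5/63·1 + 1075/1224·1 + 121/2856·1 = 1 ✓
b·c: 1075/1224·3/5 + 121/2856·(-7/11) = 1/2 ✓
b·c²: 1075/1224·9/25 + 121/2856·49/121 = 1/3 ✓
b·Ac: 121/2856·476/121 = 1/6 ✓; 3 stages ⇒ order 3.

3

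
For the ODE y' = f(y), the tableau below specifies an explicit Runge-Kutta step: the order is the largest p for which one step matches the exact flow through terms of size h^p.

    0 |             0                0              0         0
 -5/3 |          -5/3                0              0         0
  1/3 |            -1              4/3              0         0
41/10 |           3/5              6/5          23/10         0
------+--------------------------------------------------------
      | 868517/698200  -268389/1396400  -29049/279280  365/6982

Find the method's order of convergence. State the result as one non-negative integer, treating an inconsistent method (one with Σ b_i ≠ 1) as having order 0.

3

b = (868517/698200, -268389/1396400, -29049/279280, 365/6982)
c = (0, -5/3, 1/3, 41/10)
Ac = (0, 0, -20/9, -37/30)
Σ b_i: 868517/698200·1 + (-268389/1396400)·1 + (-29049/279280)·1 + 365/6982·1 = 1 ✓
b·c: (-268389/1396400)·(-5/3) + (-29049/279280)·1/3 + 365/6982·41/10 = 1/2 ✓
b·c²: (-268389/1396400)·25/9 + (-29049/279280)·1/9 + 365/6982·1681/100 = 1/3 ✓
b·Ac: (-29049/279280)·(-20/9) + 365/6982·(-37/30) = 1/6 ✓
b·c³: (-268389/1396400)·(-125/27) + (-29049/279280)·1/27 + 365/6982·68921/1000 = 56415557/12567600 ≠ 1/4 ⇒ order 3.
b·(c∘Ac): (-29049/279280)·(-20/27) + 365/6982·(-1517/300) = -235393/1256760 ≠ 1/8
b·Ac²: (-29049/279280)·100/27 + 365/6982·323/90 = -6209/31419 ≠ 1/12
b·A²c: 365/6982·(-46/9) = -8395/31419 ≠ 1/24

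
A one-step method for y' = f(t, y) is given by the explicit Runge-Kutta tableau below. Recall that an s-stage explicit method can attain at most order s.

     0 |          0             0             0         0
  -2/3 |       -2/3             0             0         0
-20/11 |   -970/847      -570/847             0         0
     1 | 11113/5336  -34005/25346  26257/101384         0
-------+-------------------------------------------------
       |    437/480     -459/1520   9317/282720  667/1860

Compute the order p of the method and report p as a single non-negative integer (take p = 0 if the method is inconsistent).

4

b = (437/480, -459/1520, 9317/282720, 667/1860)
c = (0, -2/3, -20/11, 1)
Ac = (0, 0, 380/847, 565/1334)
Σ b_i: 437/480·1 + (-459/1520)·1 + 9317/282720·1 + 667/1860·1 = 1 ✓
b·c: (-459/1520)·(-2/3) + 9317/282720·(-20/11) + 667/1860·1 = 1/2 ✓
b·c²: (-459/1520)·4/9 + 9317/282720·400/121 + 667/1860·1 = 1/3 ✓
b·Ac: 9317/282720·380/847 + 667/1860·565/1334 = 1/6 ✓
b·c³: (-459/1520)·(-8/27) + 9317/282720·(-8000/1331) + 667/1860·1 = 1/4 ✓
b·(c∘Ac): 9317/282720·(-7600/9317) + 667/1860·565/1334 = 1/8 ✓
b·Ac²: 9317/282720·(-760/2541) + 667/1860·520/2001 = 1/12 ✓
b·A²c: 667/1860·155/1334 = 1/24 ✓; 4 stages ⇒ order 4.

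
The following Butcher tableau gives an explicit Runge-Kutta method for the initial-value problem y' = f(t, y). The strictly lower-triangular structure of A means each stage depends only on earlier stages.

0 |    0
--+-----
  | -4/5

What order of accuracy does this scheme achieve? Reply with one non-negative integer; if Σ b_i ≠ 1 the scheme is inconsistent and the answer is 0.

b = (-4/5)
c = (0)
Σ b_i: (-4/5)·1 = -4/5 ≠ 1 ⇒ order 0.

0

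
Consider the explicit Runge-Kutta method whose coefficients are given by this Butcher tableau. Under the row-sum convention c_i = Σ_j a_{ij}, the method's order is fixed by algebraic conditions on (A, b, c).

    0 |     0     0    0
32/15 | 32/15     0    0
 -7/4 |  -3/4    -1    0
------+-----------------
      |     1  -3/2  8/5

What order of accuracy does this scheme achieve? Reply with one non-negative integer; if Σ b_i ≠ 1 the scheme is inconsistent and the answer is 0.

0

b = (1, -3/2, 8/5)
c = (0, 32/15, -7/4)
Ac = (0, 0, -32/15)
Σ b_i: 1·1 + (-3/2)·1 + 8/5·1 = 11/10 ≠ 1 ⇒ order 0.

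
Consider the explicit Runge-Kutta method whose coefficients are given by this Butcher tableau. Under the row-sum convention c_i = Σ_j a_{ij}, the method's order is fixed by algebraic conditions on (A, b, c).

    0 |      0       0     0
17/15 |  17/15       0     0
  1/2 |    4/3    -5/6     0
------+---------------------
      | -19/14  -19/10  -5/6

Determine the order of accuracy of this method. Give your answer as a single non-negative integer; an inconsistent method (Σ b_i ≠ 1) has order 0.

0

b = (-19/14, -19/10, -5/6)
c = (0, 17/15, 1/2)
Ac = (0, 0, -17/18)
Σ b_i: (-19/14)·1 + (-19/10)·1 + (-5/6)·1 = -859/210 ≠ 1 ⇒ order 0.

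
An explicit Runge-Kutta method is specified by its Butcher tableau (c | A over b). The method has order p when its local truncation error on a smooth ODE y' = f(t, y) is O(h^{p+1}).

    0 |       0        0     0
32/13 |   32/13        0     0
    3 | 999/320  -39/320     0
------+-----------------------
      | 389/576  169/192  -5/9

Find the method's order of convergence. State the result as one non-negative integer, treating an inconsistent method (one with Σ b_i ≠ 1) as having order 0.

b = (389/576, 169/192, -5/9)
c = (0, 32/13, 3)
Ac = (0, 0, -3/10)
Σ b_i: 389/576·1 + 169/192·1 + (-5/9)·1 = 1 ✓
b·c: 169/192·32/13 + (-5/9)·3 = 1/2 ✓
b·c²: 169/192·1024/169 + (-5/9)·9 = 1/3 ✓
b·Ac: (-5/9)·(-3/10) = 1/6 ✓; 3 stages ⇒ order 3.

3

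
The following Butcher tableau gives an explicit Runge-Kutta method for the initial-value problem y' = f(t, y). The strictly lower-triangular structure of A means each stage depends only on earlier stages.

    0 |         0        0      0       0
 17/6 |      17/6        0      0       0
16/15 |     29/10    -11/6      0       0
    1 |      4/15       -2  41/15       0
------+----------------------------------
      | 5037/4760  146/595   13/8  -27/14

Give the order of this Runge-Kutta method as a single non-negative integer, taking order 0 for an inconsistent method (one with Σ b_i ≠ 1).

b = (5037/4760, 146/595, 13/8, -27/14)
c = (0, 17/6, 16/15, 1)
Ac = (0, 0, -187/36, -619/225)
Σ b_i: 5037/4760·1 + 146/595·1 + 13/8·1 + (-27/14)·1 = 1 ✓
b·c: 146/595·17/6 + 13/8·16/15 + (-27/14)·1 = 1/2 ✓
b·c²: 146/595·289/36 + 13/8·256/225 + (-27/14)·1 = 2977/1575 ≠ 1/3 ⇒ order 2.
b·Ac: 13/8·(-187/36) + (-27/14)·(-619/225) = -158017/50400 ≠ 1/6

2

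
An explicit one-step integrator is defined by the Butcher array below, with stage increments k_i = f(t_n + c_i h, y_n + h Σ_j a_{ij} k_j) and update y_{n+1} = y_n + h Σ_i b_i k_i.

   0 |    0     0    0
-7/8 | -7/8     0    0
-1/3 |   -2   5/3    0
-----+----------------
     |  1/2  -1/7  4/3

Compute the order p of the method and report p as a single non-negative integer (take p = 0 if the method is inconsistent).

0

b = (1/2, -1/7, 4/3)
c = (0, -7/8, -1/3)
Ac = (0, 0, -35/24)
Σ b_i: 1/2·1 + (-1/7)·1 + 4/3·1 = 71/42 ≠ 1 ⇒ order 0.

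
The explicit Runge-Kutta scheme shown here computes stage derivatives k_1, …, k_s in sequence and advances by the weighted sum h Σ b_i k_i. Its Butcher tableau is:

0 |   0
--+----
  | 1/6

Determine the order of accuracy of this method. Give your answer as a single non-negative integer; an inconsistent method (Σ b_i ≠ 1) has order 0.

0

b = (1/6)
c = (0)
Σ b_i: 1/6·1 = 1/6 ≠ 1 ⇒ order 0.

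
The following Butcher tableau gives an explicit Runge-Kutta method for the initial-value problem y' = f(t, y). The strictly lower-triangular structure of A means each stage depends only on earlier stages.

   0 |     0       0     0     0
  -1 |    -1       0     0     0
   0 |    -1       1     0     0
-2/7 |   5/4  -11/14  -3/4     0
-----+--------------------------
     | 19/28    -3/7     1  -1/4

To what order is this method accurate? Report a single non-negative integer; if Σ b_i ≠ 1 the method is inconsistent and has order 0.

b = (19/28, -3/7, 1, -1/4)
c = (0, -1, 0, -2/7)
Ac = (0, 0, -1, 11/14)
Σ b_i: 19/28·1 + (-3/7)·1 + 1·1 + (-1/4)·1 = 1 ✓
b·c: (-3/7)·(-1) + (-1/4)·(-2/7) = 1/2 ✓
b·c²: (-3/7)·1 + (-1/4)·4/49 = -22/49 ≠ 1/3 ⇒ order 2.
b·Ac: 1·(-1) + (-1/4)·11/14 = -67/56 ≠ 1/6

2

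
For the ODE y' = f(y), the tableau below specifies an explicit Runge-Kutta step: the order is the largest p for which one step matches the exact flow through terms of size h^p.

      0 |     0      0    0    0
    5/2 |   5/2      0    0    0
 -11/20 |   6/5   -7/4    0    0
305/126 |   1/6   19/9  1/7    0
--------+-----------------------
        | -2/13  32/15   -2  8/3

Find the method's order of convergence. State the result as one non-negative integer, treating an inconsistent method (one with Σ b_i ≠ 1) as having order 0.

0

b = (-2/13, 32/15, -2, 8/3)
c = (0, 5/2, -11/20, 305/126)
Ac = (0, 0, -35/8, 6551/1260)
Σ b_i: (-2/13)·1 + 32/15·1 + (-2)·1 + 8/3·1 = 172/65 ≠ 1 ⇒ order 0.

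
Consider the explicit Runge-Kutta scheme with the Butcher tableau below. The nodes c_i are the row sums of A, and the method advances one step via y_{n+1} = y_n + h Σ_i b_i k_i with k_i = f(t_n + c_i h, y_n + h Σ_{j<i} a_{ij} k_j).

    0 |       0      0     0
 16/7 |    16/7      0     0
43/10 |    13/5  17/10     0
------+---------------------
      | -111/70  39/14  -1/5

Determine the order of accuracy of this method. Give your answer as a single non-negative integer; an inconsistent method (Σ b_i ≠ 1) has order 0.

1

b = (-111/70, 39/14, -1/5)
c = (0, 16/7, 43/10)
Ac = (0, 0, 136/35)
Σ b_i: (-111/70)·1 + 39/14·1 + (-1/5)·1 = 1 ✓
b·c: 39/14·16/7 + (-1/5)·43/10 = 13493/2450 ≠ 1/2 ⇒ order 1.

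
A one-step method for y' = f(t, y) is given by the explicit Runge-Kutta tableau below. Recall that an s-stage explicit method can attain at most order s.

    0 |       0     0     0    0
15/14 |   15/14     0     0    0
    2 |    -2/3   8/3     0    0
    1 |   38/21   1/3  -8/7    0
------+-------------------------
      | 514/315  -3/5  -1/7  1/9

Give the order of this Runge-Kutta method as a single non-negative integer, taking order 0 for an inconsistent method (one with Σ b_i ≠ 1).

b = (514/315, -3/5, -1/7, 1/9)
c = (0, 15/14, 2, 1)
Ac = (0, 0, 20/7, -27/14)
Σ b_i: 514/315·1 + (-3/5)·1 + (-1/7)·1 + 1/9·1 = 1 ✓
b·c: (-3/5)·15/14 + (-1/7)·2 + 1/9·1 = -103/126 ≠ 1/2 ⇒ order 1.

1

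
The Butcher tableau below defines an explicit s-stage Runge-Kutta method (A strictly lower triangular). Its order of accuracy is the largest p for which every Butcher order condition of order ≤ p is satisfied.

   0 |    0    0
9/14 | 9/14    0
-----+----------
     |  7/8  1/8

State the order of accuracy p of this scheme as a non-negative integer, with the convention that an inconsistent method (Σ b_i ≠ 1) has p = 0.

1

b = (7/8, 1/8)
c = (0, 9/14)
Σ b_i: 7/8·1 + 1/8·1 = 1 ✓
b·c: 1/8·9/14 = 9/112 ≠ 1/2 ⇒ order 1.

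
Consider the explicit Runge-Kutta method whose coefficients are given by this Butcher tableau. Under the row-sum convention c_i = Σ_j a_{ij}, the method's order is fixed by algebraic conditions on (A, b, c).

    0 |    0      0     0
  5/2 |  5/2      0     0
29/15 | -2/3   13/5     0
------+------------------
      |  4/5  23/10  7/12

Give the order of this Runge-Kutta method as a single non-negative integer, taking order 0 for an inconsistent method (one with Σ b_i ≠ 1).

b = (4/5, 23/10, 7/12)
c = (0, 5/2, 29/15)
Ac = (0, 0, 13/2)
Σ b_i: 4/5·1 + 23/10·1 + 7/12·1 = 221/60 ≠ 1 ⇒ order 0.

0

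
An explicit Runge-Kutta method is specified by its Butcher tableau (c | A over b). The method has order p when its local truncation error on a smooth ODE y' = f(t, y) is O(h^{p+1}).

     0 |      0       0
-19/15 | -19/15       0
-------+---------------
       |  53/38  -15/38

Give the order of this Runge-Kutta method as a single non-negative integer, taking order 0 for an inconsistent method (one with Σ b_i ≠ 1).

b = (53/38, -15/38)
c = (0, -19/15)
Σ b_i: 53/38·1 + (-15/38)·1 = 1 ✓
b·c: (-15/38)·(-19/15) = 1/2 ✓; 2 stages ⇒ order 2.

2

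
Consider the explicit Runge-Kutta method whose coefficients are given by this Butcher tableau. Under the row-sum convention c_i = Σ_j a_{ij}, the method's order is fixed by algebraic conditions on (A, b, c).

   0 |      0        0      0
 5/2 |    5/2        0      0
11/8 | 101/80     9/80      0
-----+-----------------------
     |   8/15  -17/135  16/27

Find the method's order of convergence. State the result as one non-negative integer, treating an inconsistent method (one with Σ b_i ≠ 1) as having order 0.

3

b = (8/15, -17/135, 16/27)
c = (0, 5/2, 11/8)
Ac = (0, 0, 9/32)
Σ b_i: 8/15·1 + (-17/135)·1 + 16/27·1 = 1 ✓
b·c: (-17/135)·5/2 + 16/27·11/8 = 1/2 ✓
b·c²: (-17/135)·25/4 + 16/27·121/64 = 1/3 ✓
b·Ac: 16/27·9/32 = 1/6 ✓; 3 stages ⇒ order 3.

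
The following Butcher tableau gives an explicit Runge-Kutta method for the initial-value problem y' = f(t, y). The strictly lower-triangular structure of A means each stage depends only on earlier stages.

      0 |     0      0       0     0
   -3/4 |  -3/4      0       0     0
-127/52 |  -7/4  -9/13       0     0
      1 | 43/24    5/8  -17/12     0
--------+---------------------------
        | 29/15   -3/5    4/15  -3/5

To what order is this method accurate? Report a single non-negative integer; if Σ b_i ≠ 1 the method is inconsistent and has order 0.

b = (29/15, -3/5, 4/15, -3/5)
c = (0, -3/4, -127/52, 1)
Ac = (0, 0, 27/52, 3733/1248)
Σ b_i: 29/15·1 + (-3/5)·1 + 4/15·1 + (-3/5)·1 = 1 ✓
b·c: (-3/5)·(-3/4) + 4/15·(-127/52) + (-3/5)·1 = -125/156 ≠ 1/2 ⇒ order 1.

1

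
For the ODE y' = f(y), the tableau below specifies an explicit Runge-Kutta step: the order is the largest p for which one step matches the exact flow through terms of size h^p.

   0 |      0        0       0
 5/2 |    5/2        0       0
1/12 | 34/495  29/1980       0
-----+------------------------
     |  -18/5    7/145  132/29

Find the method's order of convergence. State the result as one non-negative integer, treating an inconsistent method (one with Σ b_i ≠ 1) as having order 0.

3

b = (-18/5, 7/145, 132/29)
c = (0, 5/2, 1/12)
Ac = (0, 0, 29/792)
Σ b_i: (-18/5)·1 + 7/145·1 + 132/29·1 = 1 ✓
b·c: 7/145·5/2 + 132/29·1/12 = 1/2 ✓
b·c²: 7/145·25/4 + 132/29·1/144 = 1/3 ✓
b·Ac: 132/29·29/792 = 1/6 ✓; 3 stages ⇒ order 3.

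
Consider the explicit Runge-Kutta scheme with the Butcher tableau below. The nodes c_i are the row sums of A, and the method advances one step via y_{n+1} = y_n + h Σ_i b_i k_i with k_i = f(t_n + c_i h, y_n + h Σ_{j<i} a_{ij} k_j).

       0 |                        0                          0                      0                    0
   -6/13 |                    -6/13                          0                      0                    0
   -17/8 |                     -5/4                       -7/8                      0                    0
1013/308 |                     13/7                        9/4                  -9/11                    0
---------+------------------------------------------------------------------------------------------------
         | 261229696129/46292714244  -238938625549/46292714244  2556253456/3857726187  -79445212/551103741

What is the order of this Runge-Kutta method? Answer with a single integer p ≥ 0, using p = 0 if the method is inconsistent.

b = (261229696129/46292714244, -238938625549/46292714244, 2556253456/3857726187, -79445212/551103741)
c = (0, -6/13, -17/8, 1013/308)
Ac = (0, 0, 21/52, 801/1144)
Σ b_i: 261229696129/46292714244·1 + (-238938625549/46292714244)·1 + 2556253456/3857726187·1 + (-79445212/551103741)·1 = 1 ✓
b·c: (-238938625549/46292714244)·(-6/13) + 2556253456/3857726187·(-17/8) + (-79445212/551103741)·1013/308 = 1/2 ✓
b·c²: (-238938625549/46292714244)·36/169 + 2556253456/3857726187·289/64 + (-79445212/551103741)·1026169/94864 = 1/3 ✓
b·Ac: 2556253456/3857726187·21/52 + (-79445212/551103741)·801/1144 = 1/6 ✓
b·c³: (-238938625549/46292714244)·(-216/2197) + 2556253456/3857726187·(-4913/512) + (-79445212/551103741)·1039509197/29218112 = -1356769692674219/123570685221984 ≠ 1/4 ⇒ order 3.
b·(c∘Ac): 2556253456/3857726187·(-357/416) + (-79445212/551103741)·811413/352352 = -17206351667/19104929688 ≠ 1/8
b·Ac²: 2556253456/3857726187·(-63/338) + (-79445212/551103741)·(-382545/118976) = 4330450209/12736619792 ≠ 1/12
b·A²c: (-79445212/551103741)·(-189/572) = 37917033/796038737 ≠ 1/24

3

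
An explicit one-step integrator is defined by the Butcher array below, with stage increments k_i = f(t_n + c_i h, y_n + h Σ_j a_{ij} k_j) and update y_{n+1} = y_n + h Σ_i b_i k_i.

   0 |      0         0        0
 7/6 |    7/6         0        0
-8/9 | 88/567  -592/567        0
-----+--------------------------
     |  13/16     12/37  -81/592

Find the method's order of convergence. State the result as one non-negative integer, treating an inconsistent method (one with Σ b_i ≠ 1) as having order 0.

3

b = (13/16, 12/37, -81/592)
c = (0, 7/6, -8/9)
Ac = (0, 0, -296/243)
Σ b_i: 13/16·1 + 12/37·1 + (-81/592)·1 = 1 ✓
b·c: 12/37·7/6 + (-81/592)·(-8/9) = 1/2 ✓
b·c²: 12/37·49/36 + (-81/592)·64/81 = 1/3 ✓
b·Ac: (-81/592)·(-296/243) = 1/6 ✓; 3 stages ⇒ order 3.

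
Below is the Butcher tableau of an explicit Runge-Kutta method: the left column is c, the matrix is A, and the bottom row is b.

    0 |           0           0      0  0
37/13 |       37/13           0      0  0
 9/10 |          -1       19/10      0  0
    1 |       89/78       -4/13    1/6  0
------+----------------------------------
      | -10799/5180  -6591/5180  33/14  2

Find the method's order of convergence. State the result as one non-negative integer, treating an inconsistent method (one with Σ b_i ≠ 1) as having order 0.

2

b = (-10799/5180, -6591/5180, 33/14, 2)
c = (0, 37/13, 9/10, 1)
Ac = (0, 0, 703/130, -2453/3380)
Σ b_i: (-10799/5180)·1 + (-6591/5180)·1 + 33/14·1 + 2·1 = 1 ✓
b·c: (-6591/5180)·37/13 + 33/14·9/10 + 2·1 = 1/2 ✓
b·c²: (-6591/5180)·1369/169 + 33/14·81/100 + 2·1 = -8957/1400 ≠ 1/3 ⇒ order 2.
b·Ac: 33/14·703/130 + 2·(-2453/3380) = 53449/4732 ≠ 1/6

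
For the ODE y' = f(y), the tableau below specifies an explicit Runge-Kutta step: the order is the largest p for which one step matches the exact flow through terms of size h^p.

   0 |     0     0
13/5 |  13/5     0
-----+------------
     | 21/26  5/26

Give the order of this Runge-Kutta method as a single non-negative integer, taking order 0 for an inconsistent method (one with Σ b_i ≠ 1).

2

b = (21/26, 5/26)
c = (0, 13/5)
Σ b_i: 21/26·1 + 5/26·1 = 1 ✓
b·c: 5/26·13/5 = 1/2 ✓; 2 stages ⇒ order 2.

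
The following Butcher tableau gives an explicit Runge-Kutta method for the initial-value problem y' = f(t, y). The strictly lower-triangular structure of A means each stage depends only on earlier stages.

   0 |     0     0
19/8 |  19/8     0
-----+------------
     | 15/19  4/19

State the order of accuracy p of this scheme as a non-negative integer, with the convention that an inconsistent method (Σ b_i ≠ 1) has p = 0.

2

b = (15/19, 4/19)
c = (0, 19/8)
Σ b_i: 15/19·1 + 4/19·1 = 1 ✓
b·c: 4/19·19/8 = 1/2 ✓; 2 stages ⇒ order 2.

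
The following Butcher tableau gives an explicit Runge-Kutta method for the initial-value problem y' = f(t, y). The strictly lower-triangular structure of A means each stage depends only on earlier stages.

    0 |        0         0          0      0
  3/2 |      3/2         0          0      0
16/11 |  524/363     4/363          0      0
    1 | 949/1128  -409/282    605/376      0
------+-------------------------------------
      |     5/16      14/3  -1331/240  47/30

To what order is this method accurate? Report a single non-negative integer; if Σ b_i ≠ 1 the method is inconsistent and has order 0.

4

b = (5/16, 14/3, -1331/240, 47/30)
c = (0, 3/2, 16/11, 1)
Ac = (0, 0, 2/121, 31/188)
Σ b_i: 5/16·1 + 14/3·1 + (-1331/240)·1 + 47/30·1 = 1 ✓
b·c: 14/3·3/2 + (-1331/240)·16/11 + 47/30·1 = 1/2 ✓
b·c²: 14/3·9/4 + (-1331/240)·256/121 + 47/30·1 = 1/3 ✓
b·Ac: (-1331/240)·2/121 + 47/30·31/188 = 1/6 ✓
b·c³: 14/3·27/8 + (-1331/240)·4096/1331 + 47/30·1 = 1/4 ✓
b·(c∘Ac): (-1331/240)·32/1331 + 47/30·31/188 = 1/8 ✓
b·Ac²: (-1331/240)·3/121 + 47/30·53/376 = 1/12 ✓
b·A²c: 47/30·5/188 = 1/24 ✓; 4 stages ⇒ order 4.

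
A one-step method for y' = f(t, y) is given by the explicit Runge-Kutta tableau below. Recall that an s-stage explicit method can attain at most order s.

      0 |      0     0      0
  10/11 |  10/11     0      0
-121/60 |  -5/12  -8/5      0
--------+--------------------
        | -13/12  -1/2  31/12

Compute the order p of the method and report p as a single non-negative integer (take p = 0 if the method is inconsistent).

b = (-13/12, -1/2, 31/12)
c = (0, 10/11, -121/60)
Ac = (0, 0, -16/11)
Σ b_i: (-13/12)·1 + (-1/2)·1 + 31/12·1 = 1 ✓
b·c: (-1/2)·10/11 + 31/12·(-121/60) = -44861/7920 ≠ 1/2 ⇒ order 1.

1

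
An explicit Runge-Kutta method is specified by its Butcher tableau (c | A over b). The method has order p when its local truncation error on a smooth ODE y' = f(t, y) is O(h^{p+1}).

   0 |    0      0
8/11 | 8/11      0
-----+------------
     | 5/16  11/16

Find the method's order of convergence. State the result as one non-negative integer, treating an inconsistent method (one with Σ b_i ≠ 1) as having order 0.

b = (5/16, 11/16)
c = (0, 8/11)
Σ b_i: 5/16·1 + 11/16·1 = 1 ✓
b·c: 11/16·8/11 = 1/2 ✓; 2 stages ⇒ order 2.

2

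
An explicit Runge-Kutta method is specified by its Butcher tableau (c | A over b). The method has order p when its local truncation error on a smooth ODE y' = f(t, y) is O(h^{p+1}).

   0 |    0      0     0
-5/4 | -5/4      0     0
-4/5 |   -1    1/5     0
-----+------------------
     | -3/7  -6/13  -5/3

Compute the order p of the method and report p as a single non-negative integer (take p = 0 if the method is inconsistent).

b = (-3/7, -6/13, -5/3)
c = (0, -5/4, -4/5)
Ac = (0, 0, -1/4)
Σ b_i: (-3/7)·1 + (-6/13)·1 + (-5/3)·1 = -698/273 ≠ 1 ⇒ order 0.

0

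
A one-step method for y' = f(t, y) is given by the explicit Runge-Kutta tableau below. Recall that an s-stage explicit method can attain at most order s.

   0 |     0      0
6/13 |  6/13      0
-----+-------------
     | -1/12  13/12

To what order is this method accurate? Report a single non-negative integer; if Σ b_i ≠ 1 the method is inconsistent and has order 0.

b = (-1/12, 13/12)
c = (0, 6/13)
Σ b_i: (-1/12)·1 + 13/12·1 = 1 ✓
b·c: 13/12·6/13 = 1/2 ✓; 2 stages ⇒ order 2.

2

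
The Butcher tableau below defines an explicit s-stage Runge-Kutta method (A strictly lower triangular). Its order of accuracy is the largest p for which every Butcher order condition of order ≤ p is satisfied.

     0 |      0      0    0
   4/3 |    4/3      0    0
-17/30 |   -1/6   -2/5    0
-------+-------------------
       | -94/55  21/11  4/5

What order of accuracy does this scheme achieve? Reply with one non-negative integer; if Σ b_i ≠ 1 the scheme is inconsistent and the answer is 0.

b = (-94/55, 21/11, 4/5)
c = (0, 4/3, -17/30)
Ac = (0, 0, -8/15)
Σ b_i: (-94/55)·1 + 21/11·1 + 4/5·1 = 1 ✓
b·c: 21/11·4/3 + 4/5·(-17/30) = 1726/825 ≠ 1/2 ⇒ order 1.

1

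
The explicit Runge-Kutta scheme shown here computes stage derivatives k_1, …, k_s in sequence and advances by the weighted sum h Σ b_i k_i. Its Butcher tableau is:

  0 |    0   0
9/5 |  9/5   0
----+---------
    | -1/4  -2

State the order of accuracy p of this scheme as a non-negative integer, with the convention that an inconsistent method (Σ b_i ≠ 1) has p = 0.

b = (-1/4, -2)
c = (0, 9/5)
Σ b_i: (-1/4)·1 + (-2)·1 = -9/4 ≠ 1 ⇒ order 0.

0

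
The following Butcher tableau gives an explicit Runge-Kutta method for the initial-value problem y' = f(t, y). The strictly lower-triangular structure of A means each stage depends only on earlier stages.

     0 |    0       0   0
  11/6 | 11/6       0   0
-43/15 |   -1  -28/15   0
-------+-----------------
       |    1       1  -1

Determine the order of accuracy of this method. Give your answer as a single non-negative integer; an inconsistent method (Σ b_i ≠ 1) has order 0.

b = (1, 1, -1)
c = (0, 11/6, -43/15)
Ac = (0, 0, -154/45)
Σ b_i: 1·1 + 1·1 + (-1)·1 = 1 ✓
b·c: 1·11/6 + (-1)·(-43/15) = 47/10 ≠ 1/2 ⇒ order 1.

1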